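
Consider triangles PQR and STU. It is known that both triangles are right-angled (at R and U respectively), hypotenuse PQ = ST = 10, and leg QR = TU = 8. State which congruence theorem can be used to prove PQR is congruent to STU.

The given information matches HL: The hypotenuse and one leg of two right triangles are equal (Hypotenuse-Leg).

HL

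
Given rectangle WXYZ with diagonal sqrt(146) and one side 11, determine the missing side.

b = sqrt(d^2 - a^2) = sqrt(146 - 121) = sqrt(25) = 5

5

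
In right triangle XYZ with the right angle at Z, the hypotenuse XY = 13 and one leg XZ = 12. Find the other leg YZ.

Rearranging the Pythagorean theorem to solve for the unknown leg:
leg^2 = hypotenuse^2 - known_leg^2 = 169 - 144 = 25
leg = sqrt(25) = 5.

5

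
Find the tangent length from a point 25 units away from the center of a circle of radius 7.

tangent = √(d² - r²) = √(25² - 7²) = √(625 - 49) = √576 = 24

24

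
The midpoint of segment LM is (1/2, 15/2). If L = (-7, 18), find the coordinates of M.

Using the midpoint formula: M = ((x1 + x2)/2, (y1 + y2)/2)
We know M = (1/2, 15/2) and L = (-7, 18)
For x: 1/2 = (-7 + x2)/2, so x2 = 2*1/2 - -7 = 8
For y: 15/2 = (18 + y2)/2, so y2 = 2*15/2 - 18 = -3
M = (8, -3)

(8, -3)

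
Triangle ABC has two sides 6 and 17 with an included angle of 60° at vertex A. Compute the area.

Area = (1/2) * AB * AC * sin(A)
Area = (1/2) * 6 * 17 * sin(60°)
Area = (1/2) * 6 * 17 * sqrt(3)/2
Area = 51*sqrt(3)/2

51*sqrt(3)/2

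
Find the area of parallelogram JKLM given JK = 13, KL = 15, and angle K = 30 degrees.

Area = a * b * sin(theta)
Area = 13 * 15 * sin(30 degrees)
Area = 195 * 1/2
Area = 195/2

195/2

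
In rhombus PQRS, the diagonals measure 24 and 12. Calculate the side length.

Half-diagonals are 12 and 6. side = sqrt(12^2 + 6^2) = sqrt(180) = 6*sqrt(5)

6*sqrt(5)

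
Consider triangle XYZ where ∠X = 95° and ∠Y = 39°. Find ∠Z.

The interior angles sum to 180°: angle Z = 180 - 95 - 39 = 46°.
The triangle is obtuse (angles 95°, 39°, 46°).

46 degrees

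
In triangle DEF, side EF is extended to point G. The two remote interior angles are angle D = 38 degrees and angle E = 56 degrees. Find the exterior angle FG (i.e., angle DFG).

Exterior angle = 38 + 56 = 94 degrees (exterior angle theorem).

94 degrees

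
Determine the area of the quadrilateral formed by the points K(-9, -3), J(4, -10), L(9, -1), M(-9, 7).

The Shoelace formula works by pairing each vertex with the next (cycling back to the first).
For each pair, compute x_i*y_(i+1) - x_(i+1)*y_i:
  (-9*-10 - 4*-3) = 102
  (4*-1 - 9*-10) = 86
  (9*7 - -9*-1) = 54
  (-9*-3 - -9*7) = 90
Taking half the absolute value of the total: Area = (1/2)(332) = 166.

166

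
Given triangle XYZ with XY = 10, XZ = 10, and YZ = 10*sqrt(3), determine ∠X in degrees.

By the inverse law of cosines: cos(X) = (XY² + XZ² - YZ²) / (2 × XY × XZ)
cos(X) = (10² + 10² - (10*sqrt(3))²) / (2 × 10 × 10)
cos(X) = (100 + 100 - (300)) / 200
cos(X) = -1/2
X = arccos(-1/2) = 120°

120°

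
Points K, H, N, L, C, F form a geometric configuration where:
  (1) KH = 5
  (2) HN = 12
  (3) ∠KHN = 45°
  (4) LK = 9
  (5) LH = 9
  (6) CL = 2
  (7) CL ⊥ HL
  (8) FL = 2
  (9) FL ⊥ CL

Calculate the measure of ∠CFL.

Step 1: By the law of cosines on triangle FLC: FC² = 2² + 2² − 2·2·2·cos(90°) = 8, so FC = 2·√2.
Step 2: By the inverse law of cosines on triangle CFL: cos(∠CFL) = ((2·√2)² + 2² − 2²) / (2·2·√2·2) = 8/11.31 = 0.7071, so ∠CFL = 45°.

Therefore, the measure of angle ∠CFL = 45°.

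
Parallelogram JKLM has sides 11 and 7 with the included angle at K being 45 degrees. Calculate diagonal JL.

Law of cosines: d^2 = 11^2 + 7^2 - 2(11)(7)cos(45°) = 170 - 77*sqrt(2), so d = sqrt(170 - 77*sqrt(2)).

sqrt(170 - 77*sqrt(2))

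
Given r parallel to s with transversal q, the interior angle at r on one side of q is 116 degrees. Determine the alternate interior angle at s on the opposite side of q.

Alternate interior angles formed by parallel lines and a transversal are equal.
The given angle is 116 degrees.
The alternate interior angle = 116 degrees.

116 degrees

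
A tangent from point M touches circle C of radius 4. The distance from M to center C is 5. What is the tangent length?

tangent = √(d² - r²) = √(5² - 4²) = √(25 - 16) = √9 = 3

3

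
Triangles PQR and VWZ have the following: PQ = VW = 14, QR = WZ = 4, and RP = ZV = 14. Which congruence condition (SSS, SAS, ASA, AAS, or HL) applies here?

Consider the given information: PQ = VW = 14, QR = WZ = 4, and RP = ZV = 14
This is not AAS or HL: AAS requires two angles and a non-included side. HL only applies to right triangles with matching hypotenuse and leg.
The correct criterion is SSS. All three pairs of corresponding sides are equal (Side-Side-Side).

SSS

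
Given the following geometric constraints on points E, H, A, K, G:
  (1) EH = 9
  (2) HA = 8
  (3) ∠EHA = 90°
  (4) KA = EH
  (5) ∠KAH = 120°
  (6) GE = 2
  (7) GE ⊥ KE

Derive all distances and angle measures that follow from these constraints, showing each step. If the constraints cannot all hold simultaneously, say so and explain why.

The constraints are consistent.

From the given relations:
  KA = EH = 9

Step 1: From EH = 9, HA = 8, and ∠EHA = 90°, by the law of cosines:
  EA² = EH² + HA² - 2·EH·HA·cos(90°) = 81 + 64 - 0 = 145
  EA = √145

Step 2: From HA = 8, AK = 9, and ∠HAK = 120°, by the law of cosines:
  HK² = HA² + AK² - 2·HA·AK·cos(120°) = 64 + 81 + 72 = 217
  HK ≈ 14.73

Step 3: From EA = √145, EH = 9, AH = 8, by the inverse law of cosines:
  cos(∠AEH) = (EA² + EH² - AH²) / (2·EA·EH)
  ∠AEH = 41.63°

Step 4: From HA = 8, HK = 14.73, AK = 9, by the inverse law of cosines:
  cos(∠AHK) = (HA² + HK² - AK²) / (2·HA·HK)
  ∠AHK = 31.95°

Step 5: From AE = √145, AH = 8, EH = 9, by the inverse law of cosines:
  cos(∠EAH) = (AE² + AH² - EH²) / (2·AE·AH)
  ∠EAH = 48.37°

Step 6: From KA = 9, KH = 14.73, AH = 8, by the inverse law of cosines:
  cos(∠AKH) = (KA² + KH² - AH²) / (2·KA·KH)
  ∠AKH = 28.05°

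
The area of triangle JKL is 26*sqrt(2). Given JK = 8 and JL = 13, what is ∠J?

sin(C) = 2 * 26*sqrt(2) / (8 * 13) = sqrt(2)/2, so C = arcsin(sqrt(2)/2) = 45°.
Since sin(180° - C) = sin(C), the obtuse angle 135° gives the same area, so C = 45° or C = 135°.

45° or 135°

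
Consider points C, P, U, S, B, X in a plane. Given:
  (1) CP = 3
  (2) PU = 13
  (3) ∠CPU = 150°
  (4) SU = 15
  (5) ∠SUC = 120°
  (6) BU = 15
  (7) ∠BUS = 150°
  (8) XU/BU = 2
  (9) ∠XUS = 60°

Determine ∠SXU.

From the given relations: XU = 2·BU = 2·15 = 30.
Step 1: By the law of cosines on triangle XUS: XS² = 30² + 15² − 2·30·15·cos(60°) = 675, so XS = 15·√3.
Step 2: By the inverse law of cosines on triangle SXU: cos(∠SXU) = ((15·√3)² + 30² − 15²) / (2·15·√3·30) = 1350/1558.85 = 0.866, so ∠SXU = 30°.

Therefore, the measure of angle ∠SXU = 30°.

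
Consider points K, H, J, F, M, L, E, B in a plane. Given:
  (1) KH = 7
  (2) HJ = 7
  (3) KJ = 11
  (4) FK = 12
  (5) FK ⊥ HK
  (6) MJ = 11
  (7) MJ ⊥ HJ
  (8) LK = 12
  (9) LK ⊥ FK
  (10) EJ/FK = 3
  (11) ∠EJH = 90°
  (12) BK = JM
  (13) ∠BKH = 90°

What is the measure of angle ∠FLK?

Step 1: By the law of cosines on triangle LKF: LF² = 12² + 12² − 2·12·12·cos(90°) = 288, so LF = 12·√2.
Step 2: By the inverse law of cosines on triangle FLK: cos(∠FLK) = ((12·√2)² + 12² − 12²) / (2·12·√2·12) = 288/407.29 = 0.7071, so ∠FLK = 45°.

Therefore, the measure of angle ∠FLK = 45°.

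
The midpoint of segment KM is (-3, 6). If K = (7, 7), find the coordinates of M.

Using the midpoint formula: M = ((x1 + x2)/2, (y1 + y2)/2)
We know M = (-3, 6) and K = (7, 7)
For x: -3 = (7 + x2)/2, so x2 = 2*-3 - 7 = -13
For y: 6 = (7 + y2)/2, so y2 = 2*6 - 7 = 5
M = (-13, 5)

(-13, 5)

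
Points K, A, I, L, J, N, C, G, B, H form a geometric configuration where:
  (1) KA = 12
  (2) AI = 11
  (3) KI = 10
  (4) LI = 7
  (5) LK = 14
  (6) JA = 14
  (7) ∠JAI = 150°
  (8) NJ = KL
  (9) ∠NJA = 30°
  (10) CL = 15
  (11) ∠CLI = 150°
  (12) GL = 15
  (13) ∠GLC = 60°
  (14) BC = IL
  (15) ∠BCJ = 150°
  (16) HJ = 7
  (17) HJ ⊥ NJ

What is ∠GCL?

Step 1: By the law of cosines on triangle CLG: CG² = 15² + 15² − 2·15·15·cos(60°) = 225, so CG = 15.
Step 2: By the inverse law of cosines on triangle GCL: cos(∠GCL) = (15² + 15² − 15²) / (2·15·15) = 225/450 = 0.5, so ∠GCL = 60°.

Therefore, the measure of angle ∠GCL = 60°.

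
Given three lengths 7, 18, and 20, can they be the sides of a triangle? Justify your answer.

Check all three triangle inequalities:
7 + 18 = 25 > 20 ✓
7 + 20 = 27 > 18 ✓
18 + 20 = 38 > 7 ✓
All conditions hold, so these sides form a valid triangle.

Yes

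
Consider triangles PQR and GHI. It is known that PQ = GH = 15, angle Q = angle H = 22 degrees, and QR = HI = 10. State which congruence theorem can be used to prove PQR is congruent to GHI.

Consider the given information: PQ = GH = 15, angle Q = angle H = 22 degrees, and QR = HI = 10
This is not ASA or HL: ASA requires two angles and the side between them. HL only applies to right triangles with matching hypotenuse and leg.
The correct criterion is SAS. Two pairs of corresponding sides and the included angle are equal (Side-Angle-Side).

SAS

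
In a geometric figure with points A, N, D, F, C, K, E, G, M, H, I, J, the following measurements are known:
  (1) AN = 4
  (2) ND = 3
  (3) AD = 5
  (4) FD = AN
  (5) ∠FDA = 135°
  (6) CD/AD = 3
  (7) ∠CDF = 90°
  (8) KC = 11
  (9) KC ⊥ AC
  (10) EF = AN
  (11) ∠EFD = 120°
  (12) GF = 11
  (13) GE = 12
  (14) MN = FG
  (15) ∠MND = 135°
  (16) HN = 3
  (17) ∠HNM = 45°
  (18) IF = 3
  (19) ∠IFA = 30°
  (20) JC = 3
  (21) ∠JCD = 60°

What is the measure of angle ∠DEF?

From the given relations: EF = AN = 4; FD = AN = 4.
Step 1: By the law of cosines on triangle EFD: ED² = 4² + 4² − 2·4·4·cos(120°) = 48, so ED = 4·√3.
Step 2: By the inverse law of cosines on triangle DEF: cos(∠DEF) = ((4·√3)² + 4² − 4²) / (2·4·√3·4) = 48/55.43 = 0.866, so ∠DEF = 30°.

Therefore, the measure of angle ∠DEF = 30°.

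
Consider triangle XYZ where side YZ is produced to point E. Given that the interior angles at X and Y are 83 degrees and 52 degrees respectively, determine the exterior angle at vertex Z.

The interior angle at Z is 180 - 83 - 52 = 45 degrees.
The exterior angle and interior angle at Z are supplementary:
Exterior angle = 180 - 45 = 135 degrees.

135 degrees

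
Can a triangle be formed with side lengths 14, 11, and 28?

Check the triangle inequality: 14 + 11 = 25 ≤ 28.
Since the sum of two sides does not exceed the third, no triangle can be formed.

No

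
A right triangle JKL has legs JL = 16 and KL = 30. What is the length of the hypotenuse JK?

JK = sqrt(16^2 + 30^2) = sqrt(1156) = 34

34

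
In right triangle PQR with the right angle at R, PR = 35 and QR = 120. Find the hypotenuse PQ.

In a right triangle, the square of the hypotenuse equals the sum of the squares of the two legs.
The legs are 35 and 120, so the hypotenuse = sqrt(1225 + 14400) = sqrt(15625) = 125.

125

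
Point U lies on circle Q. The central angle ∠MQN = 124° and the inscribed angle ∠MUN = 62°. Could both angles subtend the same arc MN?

By the inscribed angle theorem, if both angles subtend the same arc, the inscribed angle must be half the central angle.
Half of 124° = 62°, which equals the given inscribed angle of 62°.
Therefore, yes, they correspond to the same arc.

Yes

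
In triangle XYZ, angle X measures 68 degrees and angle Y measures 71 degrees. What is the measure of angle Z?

angle Z = 180 - 68 - 71 = 41 degrees.

41 degrees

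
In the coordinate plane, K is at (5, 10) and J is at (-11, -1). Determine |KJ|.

d = sqrt((-16)^2 + (-11)^2) = sqrt(377)

sqrt(377)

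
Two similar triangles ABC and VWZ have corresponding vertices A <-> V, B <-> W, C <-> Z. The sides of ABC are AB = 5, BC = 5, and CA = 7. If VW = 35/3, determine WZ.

k = 35/3/5 = 7/3. WZ = 7/3 * 5 = 35/3.

35/3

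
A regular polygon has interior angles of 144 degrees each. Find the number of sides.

Each interior angle of a regular n-gon is (n - 2) * 180 / n.
Setting this equal to 144:
(n - 2) * 180 / n = 144
Each exterior angle = 180 - 144 = 36 degrees.
Since exterior angles sum to 360: n = 360 / 36 = 10.

10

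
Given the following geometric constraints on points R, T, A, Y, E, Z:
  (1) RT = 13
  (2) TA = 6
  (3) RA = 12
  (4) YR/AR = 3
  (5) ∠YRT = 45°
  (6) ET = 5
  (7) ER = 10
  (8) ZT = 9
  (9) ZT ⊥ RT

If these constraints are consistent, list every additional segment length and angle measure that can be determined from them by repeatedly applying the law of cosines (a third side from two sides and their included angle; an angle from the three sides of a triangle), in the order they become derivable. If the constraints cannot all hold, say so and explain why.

The constraints are consistent. Derivable facts, in order:
After 1 step:
- RZ = 5·√10
- TY ≈ 28.34
- ∠ART = 27.4°
- ∠ATR = 66.98°
- ∠ERT = 20.21°
- ∠ETR = 43.69°
- ∠RAT = 85.62°
- ∠RET = 116.1°
After 2 steps:
- ∠RTY = 116.07°
- ∠RYT = 18.93°
- ∠RZT = 55.3°
- ∠TRZ = 34.7°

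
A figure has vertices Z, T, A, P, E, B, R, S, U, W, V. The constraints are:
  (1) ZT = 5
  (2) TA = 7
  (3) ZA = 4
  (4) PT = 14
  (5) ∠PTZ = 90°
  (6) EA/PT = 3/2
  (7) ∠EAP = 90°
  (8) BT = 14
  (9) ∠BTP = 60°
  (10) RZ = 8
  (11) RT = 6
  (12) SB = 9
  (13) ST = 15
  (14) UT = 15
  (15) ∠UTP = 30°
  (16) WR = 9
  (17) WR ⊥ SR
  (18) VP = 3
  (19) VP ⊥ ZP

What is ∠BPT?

Step 1: By the law of cosines on triangle PTB: PB² = 14² + 14² − 2·14·14·cos(60°) = 196, so PB = 14.
Step 2: By the inverse law of cosines on triangle BPT: cos(∠BPT) = (14² + 14² − 14²) / (2·14·14) = 196/392 = 0.5, so ∠BPT = 60°.

Therefore, the measure of angle ∠BPT = 60°.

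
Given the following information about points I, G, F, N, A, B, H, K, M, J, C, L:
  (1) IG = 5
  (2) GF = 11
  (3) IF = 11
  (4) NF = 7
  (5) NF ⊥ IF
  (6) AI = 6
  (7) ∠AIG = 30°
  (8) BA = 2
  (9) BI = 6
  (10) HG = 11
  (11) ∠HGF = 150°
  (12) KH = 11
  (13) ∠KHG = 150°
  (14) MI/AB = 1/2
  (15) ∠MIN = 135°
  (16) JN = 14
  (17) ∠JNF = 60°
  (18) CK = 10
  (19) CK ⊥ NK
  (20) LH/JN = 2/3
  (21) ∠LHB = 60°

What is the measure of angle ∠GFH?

Step 1: By the law of cosines on triangle FGH: FH² = 11² + 11² − 2·11·11·cos(150°) = 451.58, so FH ≈ 21.25.
Step 2: By the inverse law of cosines on triangle GFH: cos(∠GFH) = (11² + 21.25² − 11²) / (2·11·21.25) = 451.58/467.51 = 0.9659, so ∠GFH = 15°.

Therefore, the measure of angle ∠GFH = 15°.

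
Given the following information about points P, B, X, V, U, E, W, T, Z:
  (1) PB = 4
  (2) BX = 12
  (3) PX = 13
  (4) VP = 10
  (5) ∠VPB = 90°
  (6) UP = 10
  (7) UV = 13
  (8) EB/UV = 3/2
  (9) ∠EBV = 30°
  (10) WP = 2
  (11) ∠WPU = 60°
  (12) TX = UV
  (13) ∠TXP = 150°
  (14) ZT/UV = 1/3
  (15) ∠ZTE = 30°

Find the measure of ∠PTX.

From the given relations: TX = UV = 13.
Step 1: By the law of cosines on triangle TXP: TP² = 13² + 13² − 2·13·13·cos(150°) = 630.72, so TP ≈ 25.11.
Step 2: By the inverse law of cosines on triangle PTX: cos(∠PTX) = (25.11² + 13² − 13²) / (2·25.11·13) = 630.72/652.97 = 0.9659, so ∠PTX = 15°.

Therefore, the measure of angle ∠PTX = 15°.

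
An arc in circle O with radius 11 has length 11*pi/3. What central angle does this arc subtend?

θ = 360 × 11*pi/3 / (2π × 11) = 60° (rearranging arc length formula).

60°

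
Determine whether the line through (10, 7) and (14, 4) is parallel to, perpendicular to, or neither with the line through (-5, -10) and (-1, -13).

Slope of line 1: m1 = (4 - 7)/(14 - 10) = -3/4 = -3/4
Slope of line 2: m2 = (-13 - -10)/(-1 - -5) = -3/4 = -3/4
m1 = m2, so the lines are parallel.

Parallel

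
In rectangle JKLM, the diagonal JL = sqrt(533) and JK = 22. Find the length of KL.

Using the Pythagorean theorem: d^2 = a^2 + b^2
b^2 = d^2 - a^2
b^2 = 533 - 484
b^2 = 49
b = sqrt(49) = 7

7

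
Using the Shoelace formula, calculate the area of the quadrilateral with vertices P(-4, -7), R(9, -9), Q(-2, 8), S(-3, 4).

The Shoelace formula works by pairing each vertex with the next (cycling back to the first).
For each pair, compute x_i*y_(i+1) - x_(i+1)*y_i:
  (-4*-9 - 9*-7) = 99
  (9*8 - -2*-9) = 54
  (-2*4 - -3*8) = 16
  (-3*-7 - -4*4) = 37
Taking half the absolute value of the total: Area = (1/2)(206) = 103.

103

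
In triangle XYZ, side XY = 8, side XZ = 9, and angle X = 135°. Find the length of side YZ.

By the law of cosines: YZ^2 = XY^2 + XZ^2 - 2*XY*XZ*cos(X)
YZ^2 = 8^2 + 9^2 - 2*8*9*cos(135°)
YZ^2 = 64 + 81 - 144*(-sqrt(2)/2)
YZ^2 = 72*sqrt(2) + 145
YZ = sqrt(72*sqrt(2) + 145)

sqrt(72*sqrt(2) + 145)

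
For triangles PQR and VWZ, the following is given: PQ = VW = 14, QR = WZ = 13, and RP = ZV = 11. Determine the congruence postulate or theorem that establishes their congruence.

The given information provides:
PQ = VW = 14, QR = WZ = 13, and RP = ZV = 11
This matches the SSS congruence theorem.
All three pairs of corresponding sides are equal (Side-Side-Side).

SSS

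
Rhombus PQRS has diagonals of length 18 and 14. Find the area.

Area of a rhombus = (d1 * d2) / 2
Area = (18 * 14) / 2
Area = 252 / 2
Area = 126

126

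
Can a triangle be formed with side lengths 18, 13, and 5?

The longest side is 18. The other two sides sum to 5 + 13 = 18.
Since 18 ≤ 18, the two shorter sides cannot reach around to close the triangle.

No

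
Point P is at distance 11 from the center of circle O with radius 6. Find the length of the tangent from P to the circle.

The tangent, radius, and line from the external point to the center form a right triangle.
The right angle is where the tangent meets the radius.
By the Pythagorean theorem: tangent² + 6² = 11²
tangent² = 121 - 36 = 85
tangent = sqrt(85)

sqrt(85)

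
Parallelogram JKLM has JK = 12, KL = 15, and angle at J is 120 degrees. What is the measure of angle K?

Opposite sides of a parallelogram are parallel, so consecutive angles form co-interior angles on a transversal.
Co-interior angles sum to 180°, giving angle K = 180 - 120 = 60 degrees.

60 degrees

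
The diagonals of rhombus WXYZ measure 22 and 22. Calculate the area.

Area of a rhombus = (d1 * d2) / 2
Area = (22 * 22) / 2
Area = 484 / 2
Area = 242

242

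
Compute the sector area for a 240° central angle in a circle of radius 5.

Sector area = π(5²)(2/3) = 50*pi/3

50*pi/3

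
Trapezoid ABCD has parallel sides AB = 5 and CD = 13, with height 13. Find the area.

Area = (5 + 13) * 13 / 2 = 234 / 2 = 117

117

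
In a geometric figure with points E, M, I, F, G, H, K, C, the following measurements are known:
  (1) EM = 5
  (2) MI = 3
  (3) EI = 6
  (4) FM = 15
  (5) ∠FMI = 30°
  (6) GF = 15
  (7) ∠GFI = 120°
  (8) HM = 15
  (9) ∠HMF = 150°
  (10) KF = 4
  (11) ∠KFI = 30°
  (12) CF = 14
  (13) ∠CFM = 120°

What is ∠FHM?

Step 1: By the law of cosines on triangle HMF: HF² = 15² + 15² − 2·15·15·cos(150°) = 839.71, so HF ≈ 28.98.
Step 2: By the inverse law of cosines on triangle FHM: cos(∠FHM) = (28.98² + 15² − 15²) / (2·28.98·15) = 839.71/869.33 = 0.9659, so ∠FHM = 15°.

Therefore, the measure of angle ∠FHM = 15°.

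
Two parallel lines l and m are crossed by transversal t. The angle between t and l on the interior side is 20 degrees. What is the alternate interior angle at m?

Alternate interior angles formed by parallel lines and a transversal are equal.
The given angle is 20 degrees.
The alternate interior angle = 20 degrees.

20 degrees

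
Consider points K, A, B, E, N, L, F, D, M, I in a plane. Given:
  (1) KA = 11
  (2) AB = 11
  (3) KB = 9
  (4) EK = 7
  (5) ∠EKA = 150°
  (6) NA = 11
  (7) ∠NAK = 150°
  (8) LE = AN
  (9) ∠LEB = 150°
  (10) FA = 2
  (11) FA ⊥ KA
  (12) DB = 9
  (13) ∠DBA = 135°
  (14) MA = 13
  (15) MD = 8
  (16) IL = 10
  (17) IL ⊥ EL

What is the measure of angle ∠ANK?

Step 1: By the law of cosines on triangle NAK: NK² = 11² + 11² − 2·11·11·cos(150°) = 451.58, so NK ≈ 21.25.
Step 2: By the inverse law of cosines on triangle ANK: cos(∠ANK) = (11² + 21.25² − 11²) / (2·11·21.25) = 451.58/467.51 = 0.9659, so ∠ANK = 15°.

Therefore, the measure of angle ∠ANK = 15°.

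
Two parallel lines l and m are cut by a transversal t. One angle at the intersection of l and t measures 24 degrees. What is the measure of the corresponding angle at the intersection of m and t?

When a transversal crosses parallel lines, angles in the same position at each intersection are called corresponding angles.
These are always equal, so the answer is 24 degrees.

24 degrees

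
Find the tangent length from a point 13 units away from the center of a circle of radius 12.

tangent = √(d² - r²) = √(13² - 12²) = √(169 - 144) = √25 = 5

5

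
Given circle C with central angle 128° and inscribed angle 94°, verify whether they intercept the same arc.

By the inscribed angle theorem, the inscribed angle for a central angle of 128° should be 128° / 2 = 64°.
The given inscribed angle is 94°, which does not equal 64°.
Therefore, no, they do not correspond to the same arc.

No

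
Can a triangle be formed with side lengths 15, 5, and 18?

Check all three triangle inequalities:
15 + 5 = 20 > 18 ✓
15 + 18 = 33 > 5 ✓
5 + 18 = 23 > 15 ✓
All conditions hold, so these sides form a valid triangle.

Yes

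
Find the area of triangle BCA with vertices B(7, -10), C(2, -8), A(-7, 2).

The Shoelace formula computes the area from vertex coordinates by summing cross products.
For vertices (7,-10), (2,-8), (-7,2):
Signed sum = 7*-8 - 2*-10 + 2*2 - -7*-8 + -7*-10 - 7*2
= -36 + -52 + 56 = -32
Area = (1/2)|-32| = 16.

16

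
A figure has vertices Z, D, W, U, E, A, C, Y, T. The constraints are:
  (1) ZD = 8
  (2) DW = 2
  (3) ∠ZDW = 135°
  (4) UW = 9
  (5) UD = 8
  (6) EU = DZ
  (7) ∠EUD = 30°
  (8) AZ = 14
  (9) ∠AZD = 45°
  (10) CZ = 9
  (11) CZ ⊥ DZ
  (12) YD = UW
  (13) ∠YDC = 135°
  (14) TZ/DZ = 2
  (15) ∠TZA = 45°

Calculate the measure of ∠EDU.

From the given relations: EU = DZ = 8.
Step 1: By the law of cosines on triangle DUE: DE² = 8² + 8² − 2·8·8·cos(30°) = 17.15, so DE ≈ 4.14.
Step 2: By the inverse law of cosines on triangle EDU: cos(∠EDU) = (4.14² + 8² − 8²) / (2·4.14·8) = 17.15/66.26 = 0.2588, so ∠EDU = 75°.

Therefore, the measure of angle ∠EDU = 75°.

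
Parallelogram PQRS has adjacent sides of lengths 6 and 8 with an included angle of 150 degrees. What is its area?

Area = a * b * sin(theta)
Area = 6 * 8 * sin(150 degrees)
Area = 48 * 1/2
Area = 24

24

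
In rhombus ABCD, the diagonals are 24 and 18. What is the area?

The diagonals of a rhombus divide it into four right triangles.
Each triangle has legs 24/ 2 = 12 and 18/2 = 9, so each has area (1/2)*12*9 = 54.
Four such triangles give total area = (d1 * d2) / 2 = 216.

216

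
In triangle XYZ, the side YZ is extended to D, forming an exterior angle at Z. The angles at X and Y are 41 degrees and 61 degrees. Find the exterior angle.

By the exterior angle theorem, an exterior angle of a triangle equals the sum of the two remote interior angles.
Exterior angle = angle X + angle Y
Exterior angle = 41 + 61 = 102 degrees

102 degrees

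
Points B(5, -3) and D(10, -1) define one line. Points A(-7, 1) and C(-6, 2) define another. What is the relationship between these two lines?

Slope of line 1: m1 = (-1 - -3)/(10 - 5) = 2/5 = 2/5
Slope of line 2: m2 = (2 - 1)/(-6 - -7) = 1/1 = 1
m1 != m2 and m1*m2 = 2/5 != -1. Neither.

Neither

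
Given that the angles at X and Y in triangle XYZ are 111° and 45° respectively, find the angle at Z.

The interior angles sum to 180°: angle Z = 180 - 111 - 45 = 24°.
The triangle is obtuse (angles 111°, 45°, 24°).

24 degrees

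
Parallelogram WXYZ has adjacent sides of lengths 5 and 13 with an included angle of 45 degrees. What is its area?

The area of a parallelogram equals the product of two adjacent sides times the sine of the included angle.
This is because the height equals 13 * sin(45°) = 13*sqrt(2)/2.
Area = 5 * 13*sqrt(2)/2 = 65*sqrt(2)/2

65*sqrt(2)/2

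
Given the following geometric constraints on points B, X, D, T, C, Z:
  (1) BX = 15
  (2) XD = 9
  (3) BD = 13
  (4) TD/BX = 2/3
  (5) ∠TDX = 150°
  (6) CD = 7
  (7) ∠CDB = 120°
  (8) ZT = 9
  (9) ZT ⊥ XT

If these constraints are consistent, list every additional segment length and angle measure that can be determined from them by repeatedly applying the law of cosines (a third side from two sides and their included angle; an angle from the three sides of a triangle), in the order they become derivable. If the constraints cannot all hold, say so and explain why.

The constraints are consistent. Derivable facts, in order:
After 1 step:
- BC ≈ 17.58
- XT ≈ 18.35
- ∠BDX = 83.87°
- ∠BXD = 59.51°
- ∠DBX = 36.62°
After 2 steps:
- XZ ≈ 20.44
- ∠BCD = 39.83°
- ∠CBD = 20.17°
- ∠DTX = 14.19°
- ∠DXT = 15.81°
After 3 steps:
- ∠TXZ = 26.12°
- ∠TZX = 63.88°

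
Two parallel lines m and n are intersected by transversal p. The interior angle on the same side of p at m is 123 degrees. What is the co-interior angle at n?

Co-interior angles (same-side interior) formed by parallel lines and a transversal are supplementary (sum to 180 degrees).
The given angle is 123 degrees.
The co-interior angle = 180 - 123 = 57 degrees.

57 degrees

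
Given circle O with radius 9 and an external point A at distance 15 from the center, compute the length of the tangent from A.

Let T be the point of tangency. Then OT ⊥ AT (radius ⊥ tangent).
In right triangle OTA: OA² = OT² + AT²
15² = 9² + AT²
AT² = 144, AT = 12

12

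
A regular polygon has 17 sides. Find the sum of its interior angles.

The sum of interior angles of an n-sided polygon is (n - 2) * 180.
For n = 17: (17 - 2) * 180 = 15 * 180 = 2700 degrees.

2700 degrees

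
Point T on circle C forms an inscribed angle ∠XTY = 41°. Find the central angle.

By the inscribed angle theorem, the central angle is twice the inscribed angle.
Central angle = 2 × 41° = 82°

82°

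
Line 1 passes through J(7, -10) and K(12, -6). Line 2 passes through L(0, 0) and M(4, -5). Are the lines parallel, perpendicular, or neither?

Slope of line 1: m1 = (-6 - -10)/(12 - 7) = 4/5 = 4/5
Slope of line 2: m2 = (-5 - 0)/(4 - 0) = -5/4 = -5/4
m1 * m2 = -1, so perpendicular.

Perpendicular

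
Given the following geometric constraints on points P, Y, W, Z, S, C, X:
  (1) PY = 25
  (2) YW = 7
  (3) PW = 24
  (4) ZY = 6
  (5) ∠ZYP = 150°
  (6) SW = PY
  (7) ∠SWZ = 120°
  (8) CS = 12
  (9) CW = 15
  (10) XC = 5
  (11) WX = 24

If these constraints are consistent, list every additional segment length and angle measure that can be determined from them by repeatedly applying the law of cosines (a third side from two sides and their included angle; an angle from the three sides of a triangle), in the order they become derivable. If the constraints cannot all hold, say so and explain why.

These constraints are not satisfiable: by the triangle inequality in triangle CWX, (9) CW = 15 and (10) XC = 5 force WX ≤ 15 + 5 = 20, but (11) says WX = 24. No planar figure meets all of them, so nothing further can be derived.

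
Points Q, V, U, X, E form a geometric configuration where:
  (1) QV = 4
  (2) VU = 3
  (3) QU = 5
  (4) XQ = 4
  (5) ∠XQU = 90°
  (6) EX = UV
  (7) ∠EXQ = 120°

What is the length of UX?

Step 1: By the law of cosines on triangle UQX: UX² = 5² + 4² − 2·5·4·cos(90°) = 41, so UX = √41.

Therefore, the length of UX = √41.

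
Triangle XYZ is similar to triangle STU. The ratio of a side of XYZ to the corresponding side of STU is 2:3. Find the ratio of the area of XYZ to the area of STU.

The ratio of areas of similar triangles equals the square of the side ratio.
Side ratio = 2:3
Area ratio = (2/3)^2 = 4/9 = 4:9

4:9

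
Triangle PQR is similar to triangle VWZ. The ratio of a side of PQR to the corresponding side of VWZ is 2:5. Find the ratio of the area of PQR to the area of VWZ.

Area ratio = (side ratio)^2 = (2/5)^2 = 4:25.

4:25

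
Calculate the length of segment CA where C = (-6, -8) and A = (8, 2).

d = sqrt((8 - -6)^2 + (2 - -8)^2)
d = sqrt(14^2 + 10^2)
d = sqrt(196 + 100)
d = sqrt(296) = 2*sqrt(74)

2*sqrt(74)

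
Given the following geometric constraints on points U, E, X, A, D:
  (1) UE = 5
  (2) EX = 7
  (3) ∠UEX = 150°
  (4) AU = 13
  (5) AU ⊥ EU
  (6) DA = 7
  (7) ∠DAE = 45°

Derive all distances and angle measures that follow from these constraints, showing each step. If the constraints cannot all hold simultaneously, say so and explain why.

The constraints are consistent.

Step 1: From UE = 5, EX = 7, and ∠UEX = 150°, by the law of cosines:
  UX² = UE² + EX² - 2·UE·EX·cos(150°) = 25 + 49 + 60.62 = 134.6
  UX ≈ 11.6

Step 2: From EU = 5, UA = 13, and ∠EUA = 90°, by the law of cosines:
  EA² = EU² + UA² - 2·EU·UA·cos(90°) = 25 + 169 - 0 = 194
  EA = √194

Step 3: From EA = √194, AD = 7, and ∠EAD = 45°, by the law of cosines:
  ED² = EA² + AD² - 2·EA·AD·cos(45°) = 194 + 49 - 137.9 = 105.1
  ED ≈ 10.25

Step 4: From UE = 5, UX = 11.6, EX = 7, by the inverse law of cosines:
  cos(∠EUX) = (UE² + UX² - EX²) / (2·UE·UX)
  ∠EUX = 17.56°

Step 5: From EA = √194, EU = 5, AU = 13, by the inverse law of cosines:
  cos(∠AEU) = (EA² + EU² - AU²) / (2·EA·EU)
  ∠AEU = 68.96°

Step 6: From XE = 7, XU = 11.6, EU = 5, by the inverse law of cosines:
  cos(∠EXU) = (XE² + XU² - EU²) / (2·XE·XU)
  ∠EXU = 12.44°

Step 7: From AE = √194, AU = 13, EU = 5, by the inverse law of cosines:
  cos(∠EAU) = (AE² + AU² - EU²) / (2·AE·AU)
  ∠EAU = 21.04°

Step 8: From EA = √194, ED = 10.25, AD = 7, by the inverse law of cosines:
  cos(∠AED) = (EA² + ED² - AD²) / (2·EA·ED)
  ∠AED = 28.87°

Step 9: From DA = 7, DE = 10.25, AE = √194, by the inverse law of cosines:
  cos(∠ADE) = (DA² + DE² - AE²) / (2·DA·DE)
  ∠ADE = 106.13°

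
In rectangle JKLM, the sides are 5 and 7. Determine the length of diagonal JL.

d = sqrt(5^2 + 7^2) = sqrt(74)

sqrt(74)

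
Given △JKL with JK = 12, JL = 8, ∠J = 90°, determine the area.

When two sides and the included angle are known, the area formula is (1/2)ab sin(C).
The height from one side to the opposite vertex is 8 sin(90°) = 8.
Area = (1/2) * 12 * 8 = 48.

48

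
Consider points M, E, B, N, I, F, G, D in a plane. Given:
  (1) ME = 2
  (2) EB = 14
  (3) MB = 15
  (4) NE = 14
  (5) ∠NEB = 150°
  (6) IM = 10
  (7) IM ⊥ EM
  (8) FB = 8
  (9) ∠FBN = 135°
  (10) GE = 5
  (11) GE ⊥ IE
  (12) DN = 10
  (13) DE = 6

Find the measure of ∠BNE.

Step 1: By the law of cosines on triangle NEB: NB² = 14² + 14² − 2·14·14·cos(150°) = 731.48, so NB ≈ 27.05.
Step 2: By the inverse law of cosines on triangle BNE: cos(∠BNE) = (27.05² + 14² − 14²) / (2·27.05·14) = 731.48/757.29 = 0.9659, so ∠BNE = 15°.

Therefore, the measure of angle ∠BNE = 15°.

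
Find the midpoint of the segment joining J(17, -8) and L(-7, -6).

The midpoint is the point halfway along the segment.
Move half the horizontal distance: 17 + (-7 - 17)/2 = 17 + -24/2 = 5
Move half the vertical distance: -8 + (-6 - -8)/2 = -8 + 2/2 = -7
Midpoint = (5, -7)

(5, -7)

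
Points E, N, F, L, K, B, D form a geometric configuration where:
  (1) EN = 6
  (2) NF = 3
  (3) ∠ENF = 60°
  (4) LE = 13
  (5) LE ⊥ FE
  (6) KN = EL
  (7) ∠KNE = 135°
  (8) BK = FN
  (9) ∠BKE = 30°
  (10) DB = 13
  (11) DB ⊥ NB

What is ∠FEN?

Step 1: By the law of cosines on triangle ENF: EF² = 6² + 3² − 2·6·3·cos(60°) = 27, so EF = 3·√3.
Step 2: By the inverse law of cosines on triangle FEN: cos(∠FEN) = ((3·√3)² + 6² − 3²) / (2·3·√3·6) = 54/62.35 = 0.866, so ∠FEN = 30°.

Therefore, the measure of angle ∠FEN = 30°.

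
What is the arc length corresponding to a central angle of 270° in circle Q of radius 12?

Arc length = 2πr × θ/360
= 2π × 12 × 3/4
= 18*pi

18*pi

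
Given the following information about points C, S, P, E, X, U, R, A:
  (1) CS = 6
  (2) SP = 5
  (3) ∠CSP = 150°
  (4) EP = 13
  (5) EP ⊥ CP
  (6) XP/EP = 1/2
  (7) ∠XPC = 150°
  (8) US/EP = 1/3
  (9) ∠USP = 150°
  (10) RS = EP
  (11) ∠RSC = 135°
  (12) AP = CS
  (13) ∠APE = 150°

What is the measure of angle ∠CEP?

Step 1: By the law of cosines on triangle CSP: CP² = 6² + 5² − 2·6·5·cos(150°) = 112.96, so CP ≈ 10.63.
Step 2: By the law of cosines on triangle EPC: EC² = 13² + 10.63² − 2·13·10.63·cos(90°) = 281.96, so EC ≈ 16.79.
Step 3: By the inverse law of cosines on triangle CEP: cos(∠CEP) = (16.79² + 13² − 10.63²) / (2·16.79·13) = 338/436.58 = 0.7742, so ∠CEP = 39.27°.

Therefore, the measure of angle ∠CEP = 39.27°.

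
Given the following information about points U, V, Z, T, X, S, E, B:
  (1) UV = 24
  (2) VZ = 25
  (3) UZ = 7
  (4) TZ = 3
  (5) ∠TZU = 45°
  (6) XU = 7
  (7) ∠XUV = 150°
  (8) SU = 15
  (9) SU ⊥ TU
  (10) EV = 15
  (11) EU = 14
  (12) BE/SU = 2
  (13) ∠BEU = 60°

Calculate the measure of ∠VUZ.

Step 1: By the inverse law of cosines on triangle VUZ: cos(∠VUZ) = (24² + 7² − 25²) / (2·24·7) = 0/336 = 0, so ∠VUZ = 90°.

Therefore, the measure of angle ∠VUZ = 90°.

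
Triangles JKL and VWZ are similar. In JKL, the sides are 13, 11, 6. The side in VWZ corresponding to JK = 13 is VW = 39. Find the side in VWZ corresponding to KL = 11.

Similar triangles have proportional sides. Setting up the proportion:
VW / JK = WZ / KL
39 / 13 = WZ / 11
WZ = 11 * 39 / 13 = 33.

33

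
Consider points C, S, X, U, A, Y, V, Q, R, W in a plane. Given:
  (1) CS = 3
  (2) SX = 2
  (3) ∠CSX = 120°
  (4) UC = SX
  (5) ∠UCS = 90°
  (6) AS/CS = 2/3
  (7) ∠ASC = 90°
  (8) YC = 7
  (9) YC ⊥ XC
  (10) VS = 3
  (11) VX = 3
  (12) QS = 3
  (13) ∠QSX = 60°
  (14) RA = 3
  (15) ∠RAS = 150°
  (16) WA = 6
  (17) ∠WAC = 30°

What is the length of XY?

Step 1: By the law of cosines on triangle CSX: CX² = 3² + 2² − 2·3·2·cos(120°) = 19, so CX = √19.
Step 2: By the law of cosines on triangle XCY: XY² = √19² + 7² − 2·√19·7·cos(90°) = 68, so XY = 2·√17.

Therefore, the length of XY = 2·√17.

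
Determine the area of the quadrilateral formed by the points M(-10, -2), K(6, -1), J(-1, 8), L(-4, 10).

Shoelace: sum of cross terms = 199, Area = (1/2)|199| = 199/2

199/2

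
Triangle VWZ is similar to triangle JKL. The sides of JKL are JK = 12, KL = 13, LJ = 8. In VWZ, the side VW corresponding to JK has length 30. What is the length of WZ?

Similar triangles have proportional sides. Setting up the proportion:
VW / JK = WZ / KL
30 / 12 = WZ / 13
WZ = 13 * 30 / 12 = 65/2.

65/2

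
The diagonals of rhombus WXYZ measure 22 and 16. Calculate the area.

Area of a rhombus = (d1 * d2) / 2
Area = (22 * 16) / 2
Area = 352 / 2
Area = 176

176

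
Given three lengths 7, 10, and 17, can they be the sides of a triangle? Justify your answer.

The longest side is 17. The other two sides sum to 7 + 10 = 17.
Since 17 ≤ 17, the two shorter sides cannot reach around to close the triangle.

No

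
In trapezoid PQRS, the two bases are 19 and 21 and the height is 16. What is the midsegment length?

midsegment = (19 + 21) / 2 = 40 / 2 = 20

20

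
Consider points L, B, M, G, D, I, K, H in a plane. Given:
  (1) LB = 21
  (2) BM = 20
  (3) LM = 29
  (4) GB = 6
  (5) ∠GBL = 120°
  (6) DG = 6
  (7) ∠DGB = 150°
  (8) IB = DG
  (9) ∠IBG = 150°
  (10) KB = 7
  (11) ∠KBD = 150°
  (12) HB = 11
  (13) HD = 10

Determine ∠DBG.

Step 1: By the law of cosines on triangle BGD: BD² = 6² + 6² − 2·6·6·cos(150°) = 134.35, so BD ≈ 11.59.
Step 2: By the inverse law of cosines on triangle DBG: cos(∠DBG) = (11.59² + 6² − 6²) / (2·11.59·6) = 134.35/139.09 = 0.9659, so ∠DBG = 15°.

Therefore, the measure of angle ∠DBG = 15°.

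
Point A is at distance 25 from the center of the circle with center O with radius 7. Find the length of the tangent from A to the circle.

Let T be the point of tangency. Then OT ⊥ AT (radius ⊥ tangent).
In right triangle OTA: OA² = OT² + AT²
25² = 7² + AT²
AT² = 576, AT = 24

24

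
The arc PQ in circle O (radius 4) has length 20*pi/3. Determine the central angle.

The full circumference is 2πr = 8*pi.
The arc is 20*pi/3 / 8*pi = 5/6 of the full circle.
So the central angle = 5/6 × 360° = 300°.

300°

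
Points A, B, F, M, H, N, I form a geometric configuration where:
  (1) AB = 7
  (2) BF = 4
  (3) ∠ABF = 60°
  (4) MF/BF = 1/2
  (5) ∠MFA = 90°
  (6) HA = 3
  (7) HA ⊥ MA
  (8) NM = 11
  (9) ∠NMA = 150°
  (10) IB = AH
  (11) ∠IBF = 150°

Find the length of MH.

From the given relations: MF = 1/2·BF = 1/2·4 = 2.
Step 1: By the law of cosines on triangle FBA: FA² = 4² + 7² − 2·4·7·cos(60°) = 37, so FA = √37.
Step 2: By the law of cosines on triangle AFM: AM² = √37² + 2² − 2·√37·2·cos(90°) = 41, so AM = √41.
Step 3: By the law of cosines on triangle MAH: MH² = √41² + 3² − 2·√41·3·cos(90°) = 50, so MH = 5·√2.

Therefore, the length of MH = 5·√2.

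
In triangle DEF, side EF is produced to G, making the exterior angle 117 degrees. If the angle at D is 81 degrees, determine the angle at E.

By the exterior angle theorem: exterior angle = sum of remote interior angles.
117 = 81 + angle E
angle E = 117 - 81 = 36 degrees

36 degrees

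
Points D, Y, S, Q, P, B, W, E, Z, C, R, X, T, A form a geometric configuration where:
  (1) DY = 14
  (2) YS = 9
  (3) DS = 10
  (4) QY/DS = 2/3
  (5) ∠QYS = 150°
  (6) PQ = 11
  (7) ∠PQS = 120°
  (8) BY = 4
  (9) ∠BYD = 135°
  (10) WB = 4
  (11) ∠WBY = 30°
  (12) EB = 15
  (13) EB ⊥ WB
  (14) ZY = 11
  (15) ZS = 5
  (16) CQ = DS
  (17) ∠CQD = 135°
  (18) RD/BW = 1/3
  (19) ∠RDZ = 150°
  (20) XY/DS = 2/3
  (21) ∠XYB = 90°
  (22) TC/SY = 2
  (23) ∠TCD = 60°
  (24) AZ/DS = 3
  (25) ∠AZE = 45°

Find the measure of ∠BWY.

Step 1: By the law of cosines on triangle WBY: WY² = 4² + 4² − 2·4·4·cos(30°) = 4.29, so WY ≈ 2.07.
Step 2: By the inverse law of cosines on triangle BWY: cos(∠BWY) = (4² + 2.07² − 4²) / (2·4·2.07) = 4.29/16.56 = 0.2588, so ∠BWY = 75°.

Therefore, the measure of angle ∠BWY = 75°.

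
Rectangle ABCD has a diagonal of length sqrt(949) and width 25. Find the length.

The diagonal of a rectangle forms a right triangle with the two sides.
Rearranging the Pythagorean theorem: missing side = sqrt(d^2 - known^2).
= sqrt(949 - 625) = sqrt(324) = 18.

18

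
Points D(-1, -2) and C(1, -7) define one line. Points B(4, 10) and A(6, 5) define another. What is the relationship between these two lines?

Slope of line 1: m1 = (-7 - -2)/(1 - -1) = -5/2 = -5/2
Slope of line 2: m2 = (5 - 10)/(6 - 4) = -5/2 = -5/2
m1 = m2, so the lines are parallel.

Parallel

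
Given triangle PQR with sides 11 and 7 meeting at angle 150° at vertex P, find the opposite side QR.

By the law of cosines: QR^2 = PQ^2 + PR^2 - 2*PQ*PR*cos(P)
QR^2 = 11^2 + 7^2 - 2*11*7*cos(150°)
QR^2 = 121 + 49 - 154*(-sqrt(3)/2)
QR^2 = 77*sqrt(3) + 170
QR = sqrt(77*sqrt(3) + 170)

sqrt(77*sqrt(3) + 170)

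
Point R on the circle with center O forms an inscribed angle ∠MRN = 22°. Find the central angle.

Central angle = 2 × 22° = 44° (inscribed angle theorem).

44°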